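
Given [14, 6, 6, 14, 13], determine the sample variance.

17.8

Step 1: Compute the mean: (14 + 6 + 6 + 14 + 13) / 5 = 10.6
Step 2: Compute squared deviations from the mean:
  (14 - 10.6)^2 = 11.56
  (6 - 10.6)^2 = 21.16
  (6 - 10.6)^2 = 21.16
  (14 - 10.6)^2 = 11.56
  (13 - 10.6)^2 = 5.76
Step 3: Sum of squared deviations = 71.2
Step 4: Sample variance = 71.2 / 4 = 17.8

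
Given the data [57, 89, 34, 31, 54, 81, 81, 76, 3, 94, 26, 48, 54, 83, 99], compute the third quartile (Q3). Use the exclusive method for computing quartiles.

83

Step 1: Sort the data: [3, 26, 31, 34, 48, 54, 54, 57, 76, 81, 81, 83, 89, 94, 99]
Step 2: n = 15
Step 3: Using the exclusive quartile method:
  Q1 = 34
  Q2 (median) = 57
  Q3 = 83
  IQR = Q3 - Q1 = 83 - 34 = 49
Step 4: Q3 = 83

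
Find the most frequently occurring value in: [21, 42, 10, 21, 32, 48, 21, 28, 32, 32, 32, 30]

32

Step 1: Count the frequency of each value:
  10: appears 1 time(s)
  21: appears 3 time(s)
  28: appears 1 time(s)
  30: appears 1 time(s)
  32: appears 4 time(s)
  42: appears 1 time(s)
  48: appears 1 time(s)
Step 2: The value 32 appears most frequently (4 times).
Step 3: Mode = 32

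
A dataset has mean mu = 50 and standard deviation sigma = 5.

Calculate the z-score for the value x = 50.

0

Step 1: Recall the z-score formula: z = (x - mu) / sigma
Step 2: Substitute values: z = (50 - 50) / 5
Step 3: z = 0 / 5 = 0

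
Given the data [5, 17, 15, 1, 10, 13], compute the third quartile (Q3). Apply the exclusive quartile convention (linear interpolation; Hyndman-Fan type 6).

15.5

Step 1: Sort the data: [1, 5, 10, 13, 15, 17]
Step 2: n = 6
Step 3: Using the exclusive quartile method:
  Q1 = 4
  Q2 (median) = 11.5
  Q3 = 15.5
  IQR = Q3 - Q1 = 15.5 - 4 = 11.5
Step 4: Q3 = 15.5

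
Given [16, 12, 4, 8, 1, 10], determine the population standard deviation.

4.9582

Step 1: Compute the mean: 8.5
Step 2: Sum of squared deviations from the mean: 147.5
Step 3: Population variance = 147.5 / 6 = 24.5833
Step 4: Standard deviation = sqrt(24.5833) = 4.9582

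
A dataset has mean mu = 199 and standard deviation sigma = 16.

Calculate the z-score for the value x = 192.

-0.4375

Step 1: Recall the z-score formula: z = (x - mu) / sigma
Step 2: Substitute values: z = (192 - 199) / 16
Step 3: z = -7 / 16 = -0.4375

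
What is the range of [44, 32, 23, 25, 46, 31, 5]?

41

Step 1: Identify the maximum value: max = 46
Step 2: Identify the minimum value: min = 5
Step 3: Range = max - min = 46 - 5 = 41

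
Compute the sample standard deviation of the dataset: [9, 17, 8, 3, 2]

5.9749

Step 1: Compute the mean: 7.8
Step 2: Sum of squared deviations from the mean: 142.8
Step 3: Sample variance = 142.8 / 4 = 35.7
Step 4: Standard deviation = sqrt(35.7) = 5.9749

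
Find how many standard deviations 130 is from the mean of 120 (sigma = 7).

1.4286

Step 1: Recall the z-score formula: z = (x - mu) / sigma
Step 2: Substitute values: z = (130 - 120) / 7
Step 3: z = 10 / 7 = 1.4286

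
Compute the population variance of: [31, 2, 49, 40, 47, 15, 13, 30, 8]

266.321

Step 1: Compute the mean: (31 + 2 + 49 + 40 + 47 + 15 + 13 + 30 + 8) / 9 = 26.1111
Step 2: Compute squared deviations from the mean:
  (31 - 26.1111)^2 = 23.9012
  (2 - 26.1111)^2 = 581.3457
  (49 - 26.1111)^2 = 523.9012
  (40 - 26.1111)^2 = 192.9012
  (47 - 26.1111)^2 = 436.3457
  (15 - 26.1111)^2 = 123.4568
  (13 - 26.1111)^2 = 171.9012
  (30 - 26.1111)^2 = 15.1235
  (8 - 26.1111)^2 = 328.0123
Step 3: Sum of squared deviations = 2396.8889
Step 4: Population variance = 2396.8889 / 9 = 266.321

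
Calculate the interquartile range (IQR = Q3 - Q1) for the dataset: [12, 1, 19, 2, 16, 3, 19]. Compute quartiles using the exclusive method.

17

Step 1: Sort the data: [1, 2, 3, 12, 16, 19, 19]
Step 2: n = 7
Step 3: Using the exclusive quartile method:
  Q1 = 2
  Q2 (median) = 12
  Q3 = 19
  IQR = Q3 - Q1 = 19 - 2 = 17
Step 4: IQR = 17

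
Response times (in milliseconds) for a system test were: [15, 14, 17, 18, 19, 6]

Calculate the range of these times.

13

Step 1: Identify the maximum value: max = 19
Step 2: Identify the minimum value: min = 6
Step 3: Range = max - min = 19 - 6 = 13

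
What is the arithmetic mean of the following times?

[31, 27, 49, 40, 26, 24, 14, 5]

27

Step 1: Sum all values: 31 + 27 + 49 + 40 + 26 + 24 + 14 + 5 = 216
Step 2: Count the number of values: n = 8
Step 3: Mean = sum / n = 216 / 8 = 27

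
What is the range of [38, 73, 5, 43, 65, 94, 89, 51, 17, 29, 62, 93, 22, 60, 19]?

89

Step 1: Identify the maximum value: max = 94
Step 2: Identify the minimum value: min = 5
Step 3: Range = max - min = 94 - 5 = 89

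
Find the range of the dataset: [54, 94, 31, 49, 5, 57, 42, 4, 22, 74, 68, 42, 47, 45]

90

Step 1: Identify the maximum value: max = 94
Step 2: Identify the minimum value: min = 4
Step 3: Range = max - min = 94 - 4 = 90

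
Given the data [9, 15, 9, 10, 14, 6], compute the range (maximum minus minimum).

9

Step 1: Identify the maximum value: max = 15
Step 2: Identify the minimum value: min = 6
Step 3: Range = max - min = 15 - 6 = 9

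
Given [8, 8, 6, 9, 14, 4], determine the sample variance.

11.3667

Step 1: Compute the mean: (8 + 8 + 6 + 9 + 14 + 4) / 6 = 8.1667
Step 2: Compute squared deviations from the mean:
  (8 - 8.1667)^2 = 0.0278
  (8 - 8.1667)^2 = 0.0278
  (6 - 8.1667)^2 = 4.6944
  (9 - 8.1667)^2 = 0.6944
  (14 - 8.1667)^2 = 34.0278
  (4 - 8.1667)^2 = 17.3611
Step 3: Sum of squared deviations = 56.8333
Step 4: Sample variance = 56.8333 / 5 = 11.3667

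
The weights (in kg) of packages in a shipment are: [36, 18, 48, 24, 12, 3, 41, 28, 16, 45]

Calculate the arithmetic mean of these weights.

27.1

Step 1: Sum all values: 36 + 18 + 48 + 24 + 12 + 3 + 41 + 28 + 16 + 45 = 271
Step 2: Count the number of values: n = 10
Step 3: Mean = sum / n = 271 / 10 = 27.1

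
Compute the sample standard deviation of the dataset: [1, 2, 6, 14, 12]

5.831

Step 1: Compute the mean: 7
Step 2: Sum of squared deviations from the mean: 136
Step 3: Sample variance = 136 / 4 = 34
Step 4: Standard deviation = sqrt(34) = 5.831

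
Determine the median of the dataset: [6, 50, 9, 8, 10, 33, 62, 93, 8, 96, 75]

33

Step 1: Sort the data in ascending order: [6, 8, 8, 9, 10, 33, 50, 62, 75, 93, 96]
Step 2: The number of values is n = 11.
Step 3: Since n is odd, the median is the middle value at position 6: 33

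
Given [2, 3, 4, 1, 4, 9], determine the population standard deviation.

2.5441

Step 1: Compute the mean: 3.8333
Step 2: Sum of squared deviations from the mean: 38.8333
Step 3: Population variance = 38.8333 / 6 = 6.4722
Step 4: Standard deviation = sqrt(6.4722) = 2.5441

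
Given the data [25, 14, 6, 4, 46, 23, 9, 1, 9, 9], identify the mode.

9

Step 1: Count the frequency of each value:
  1: appears 1 time(s)
  4: appears 1 time(s)
  6: appears 1 time(s)
  9: appears 3 time(s)
  14: appears 1 time(s)
  23: appears 1 time(s)
  25: appears 1 time(s)
  46: appears 1 time(s)
Step 2: The value 9 appears most frequently (3 times).
Step 3: Mode = 9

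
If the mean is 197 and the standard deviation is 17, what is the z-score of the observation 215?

1.0588

Step 1: Recall the z-score formula: z = (x - mu) / sigma
Step 2: Substitute values: z = (215 - 197) / 17
Step 3: z = 18 / 17 = 1.0588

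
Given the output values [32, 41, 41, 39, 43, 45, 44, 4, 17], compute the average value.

34

Step 1: Sum all values: 32 + 41 + 41 + 39 + 43 + 45 + 44 + 4 + 17 = 306
Step 2: Count the number of values: n = 9
Step 3: Mean = sum / n = 306 / 9 = 34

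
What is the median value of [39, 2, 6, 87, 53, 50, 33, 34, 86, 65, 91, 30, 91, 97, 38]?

50

Step 1: Sort the data in ascending order: [2, 6, 30, 33, 34, 38, 39, 50, 53, 65, 86, 87, 91, 91, 97]
Step 2: The number of values is n = 15.
Step 3: Since n is odd, the median is the middle value at position 8: 50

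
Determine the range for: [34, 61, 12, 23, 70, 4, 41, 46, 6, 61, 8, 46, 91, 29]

87

Step 1: Identify the maximum value: max = 91
Step 2: Identify the minimum value: min = 4
Step 3: Range = max - min = 91 - 4 = 87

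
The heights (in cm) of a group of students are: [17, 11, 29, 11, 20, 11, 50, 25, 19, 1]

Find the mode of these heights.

11

Step 1: Count the frequency of each value:
  1: appears 1 time(s)
  11: appears 3 time(s)
  17: appears 1 time(s)
  19: appears 1 time(s)
  20: appears 1 time(s)
  25: appears 1 time(s)
  29: appears 1 time(s)
  50: appears 1 time(s)
Step 2: The value 11 appears most frequently (3 times).
Step 3: Mode = 11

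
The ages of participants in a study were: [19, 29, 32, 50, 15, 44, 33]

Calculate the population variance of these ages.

133.6327

Step 1: Compute the mean: (19 + 29 + 32 + 50 + 15 + 44 + 33) / 7 = 31.7143
Step 2: Compute squared deviations from the mean:
  (19 - 31.7143)^2 = 161.6531
  (29 - 31.7143)^2 = 7.3673
  (32 - 31.7143)^2 = 0.0816
  (50 - 31.7143)^2 = 334.3673
  (15 - 31.7143)^2 = 279.3673
  (44 - 31.7143)^2 = 150.9388
  (33 - 31.7143)^2 = 1.6531
Step 3: Sum of squared deviations = 935.4286
Step 4: Population variance = 935.4286 / 7 = 133.6327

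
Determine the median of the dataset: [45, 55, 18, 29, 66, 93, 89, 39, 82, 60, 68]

60

Step 1: Sort the data in ascending order: [18, 29, 39, 45, 55, 60, 66, 68, 82, 89, 93]
Step 2: The number of values is n = 11.
Step 3: Since n is odd, the median is the middle value at position 6: 60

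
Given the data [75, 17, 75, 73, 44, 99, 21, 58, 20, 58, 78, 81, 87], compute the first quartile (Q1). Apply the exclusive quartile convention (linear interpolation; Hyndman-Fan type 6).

32.5

Step 1: Sort the data: [17, 20, 21, 44, 58, 58, 73, 75, 75, 78, 81, 87, 99]
Step 2: n = 13
Step 3: Using the exclusive quartile method:
  Q1 = 32.5
  Q2 (median) = 73
  Q3 = 79.5
  IQR = Q3 - Q1 = 79.5 - 32.5 = 47
Step 4: Q1 = 32.5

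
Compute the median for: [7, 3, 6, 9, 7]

7

Step 1: Sort the data in ascending order: [3, 6, 7, 7, 9]
Step 2: The number of values is n = 5.
Step 3: Since n is odd, the median is the middle value at position 3: 7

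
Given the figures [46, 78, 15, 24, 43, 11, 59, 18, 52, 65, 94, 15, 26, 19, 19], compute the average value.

38.9333

Step 1: Sum all values: 46 + 78 + 15 + 24 + 43 + 11 + 59 + 18 + 52 + 65 + 94 + 15 + 26 + 19 + 19 = 584
Step 2: Count the number of values: n = 15
Step 3: Mean = sum / n = 584 / 15 = 38.9333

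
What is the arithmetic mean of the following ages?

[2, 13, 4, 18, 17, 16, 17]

12.4286

Step 1: Sum all values: 2 + 13 + 4 + 18 + 17 + 16 + 17 = 87
Step 2: Count the number of values: n = 7
Step 3: Mean = sum / n = 87 / 7 = 12.4286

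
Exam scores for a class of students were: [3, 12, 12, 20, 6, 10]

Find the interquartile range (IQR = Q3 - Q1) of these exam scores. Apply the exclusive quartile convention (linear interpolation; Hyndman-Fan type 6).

8.75

Step 1: Sort the data: [3, 6, 10, 12, 12, 20]
Step 2: n = 6
Step 3: Using the exclusive quartile method:
  Q1 = 5.25
  Q2 (median) = 11
  Q3 = 14
  IQR = Q3 - Q1 = 14 - 5.25 = 8.75
Step 4: IQR = 8.75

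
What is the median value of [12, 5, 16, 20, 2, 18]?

14

Step 1: Sort the data in ascending order: [2, 5, 12, 16, 18, 20]
Step 2: The number of values is n = 6.
Step 3: Since n is even, the median is the average of positions 3 and 4:
  Median = (12 + 16) / 2 = 14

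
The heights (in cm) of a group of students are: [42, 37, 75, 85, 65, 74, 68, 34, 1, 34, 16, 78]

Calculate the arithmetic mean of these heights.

50.75

Step 1: Sum all values: 42 + 37 + 75 + 85 + 65 + 74 + 68 + 34 + 1 + 34 + 16 + 78 = 609
Step 2: Count the number of values: n = 12
Step 3: Mean = sum / n = 609 / 12 = 50.75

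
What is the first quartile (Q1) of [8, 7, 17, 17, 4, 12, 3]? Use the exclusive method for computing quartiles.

4

Step 1: Sort the data: [3, 4, 7, 8, 12, 17, 17]
Step 2: n = 7
Step 3: Using the exclusive quartile method:
  Q1 = 4
  Q2 (median) = 8
  Q3 = 17
  IQR = Q3 - Q1 = 17 - 4 = 13
Step 4: Q1 = 4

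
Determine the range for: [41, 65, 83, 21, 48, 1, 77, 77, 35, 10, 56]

82

Step 1: Identify the maximum value: max = 83
Step 2: Identify the minimum value: min = 1
Step 3: Range = max - min = 83 - 1 = 82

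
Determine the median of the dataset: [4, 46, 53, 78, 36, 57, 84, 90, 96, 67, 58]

58

Step 1: Sort the data in ascending order: [4, 36, 46, 53, 57, 58, 67, 78, 84, 90, 96]
Step 2: The number of values is n = 11.
Step 3: Since n is odd, the median is the middle value at position 6: 58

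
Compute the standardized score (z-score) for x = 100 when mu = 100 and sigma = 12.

0

Step 1: Recall the z-score formula: z = (x - mu) / sigma
Step 2: Substitute values: z = (100 - 100) / 12
Step 3: z = 0 / 12 = 0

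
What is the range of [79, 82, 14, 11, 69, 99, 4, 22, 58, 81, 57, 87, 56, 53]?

95

Step 1: Identify the maximum value: max = 99
Step 2: Identify the minimum value: min = 4
Step 3: Range = max - min = 99 - 4 = 95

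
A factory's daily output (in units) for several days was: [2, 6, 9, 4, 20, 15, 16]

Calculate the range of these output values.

18

Step 1: Identify the maximum value: max = 20
Step 2: Identify the minimum value: min = 2
Step 3: Range = max - min = 20 - 2 = 18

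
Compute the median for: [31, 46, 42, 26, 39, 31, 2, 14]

31

Step 1: Sort the data in ascending order: [2, 14, 26, 31, 31, 39, 42, 46]
Step 2: The number of values is n = 8.
Step 3: Since n is even, the median is the average of positions 4 and 5:
  Median = (31 + 31) / 2 = 31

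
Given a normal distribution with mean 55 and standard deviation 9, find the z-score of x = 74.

2.1111

Step 1: Recall the z-score formula: z = (x - mu) / sigma
Step 2: Substitute values: z = (74 - 55) / 9
Step 3: z = 19 / 9 = 2.1111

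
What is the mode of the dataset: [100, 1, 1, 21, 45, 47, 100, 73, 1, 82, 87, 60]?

1

Step 1: Count the frequency of each value:
  1: appears 3 time(s)
  21: appears 1 time(s)
  45: appears 1 time(s)
  47: appears 1 time(s)
  60: appears 1 time(s)
  73: appears 1 time(s)
  82: appears 1 time(s)
  87: appears 1 time(s)
  100: appears 2 time(s)
Step 2: The value 1 appears most frequently (3 times).
Step 3: Mode = 1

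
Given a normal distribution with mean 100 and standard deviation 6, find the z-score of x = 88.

-2

Step 1: Recall the z-score formula: z = (x - mu) / sigma
Step 2: Substitute values: z = (88 - 100) / 6
Step 3: z = -12 / 6 = -2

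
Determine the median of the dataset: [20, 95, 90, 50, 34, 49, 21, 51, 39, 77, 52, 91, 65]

51

Step 1: Sort the data in ascending order: [20, 21, 34, 39, 49, 50, 51, 52, 65, 77, 90, 91, 95]
Step 2: The number of values is n = 13.
Step 3: Since n is odd, the median is the middle value at position 7: 51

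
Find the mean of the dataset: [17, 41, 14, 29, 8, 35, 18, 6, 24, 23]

21.5

Step 1: Sum all values: 17 + 41 + 14 + 29 + 8 + 35 + 18 + 6 + 24 + 23 = 215
Step 2: Count the number of values: n = 10
Step 3: Mean = sum / n = 215 / 10 = 21.5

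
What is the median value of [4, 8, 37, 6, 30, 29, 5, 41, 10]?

10

Step 1: Sort the data in ascending order: [4, 5, 6, 8, 10, 29, 30, 37, 41]
Step 2: The number of values is n = 9.
Step 3: Since n is odd, the median is the middle value at position 5: 10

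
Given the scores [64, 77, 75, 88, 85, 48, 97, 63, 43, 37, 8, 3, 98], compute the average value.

60.4615

Step 1: Sum all values: 64 + 77 + 75 + 88 + 85 + 48 + 97 + 63 + 43 + 37 + 8 + 3 + 98 = 786
Step 2: Count the number of values: n = 13
Step 3: Mean = sum / n = 786 / 13 = 60.4615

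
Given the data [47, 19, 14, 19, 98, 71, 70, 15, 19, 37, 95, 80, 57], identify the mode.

19

Step 1: Count the frequency of each value:
  14: appears 1 time(s)
  15: appears 1 time(s)
  19: appears 3 time(s)
  37: appears 1 time(s)
  47: appears 1 time(s)
  57: appears 1 time(s)
  70: appears 1 time(s)
  71: appears 1 time(s)
  80: appears 1 time(s)
  95: appears 1 time(s)
  98: appears 1 time(s)
Step 2: The value 19 appears most frequently (3 times).
Step 3: Mode = 19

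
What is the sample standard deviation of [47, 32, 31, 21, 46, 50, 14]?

13.8427

Step 1: Compute the mean: 34.4286
Step 2: Sum of squared deviations from the mean: 1149.7143
Step 3: Sample variance = 1149.7143 / 6 = 191.619
Step 4: Standard deviation = sqrt(191.619) = 13.8427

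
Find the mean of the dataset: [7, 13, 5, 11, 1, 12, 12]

8.7143

Step 1: Sum all values: 7 + 13 + 5 + 11 + 1 + 12 + 12 = 61
Step 2: Count the number of values: n = 7
Step 3: Mean = sum / n = 61 / 7 = 8.7143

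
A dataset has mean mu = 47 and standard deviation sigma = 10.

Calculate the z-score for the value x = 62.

1.5

Step 1: Recall the z-score formula: z = (x - mu) / sigma
Step 2: Substitute values: z = (62 - 47) / 10
Step 3: z = 15 / 10 = 1.5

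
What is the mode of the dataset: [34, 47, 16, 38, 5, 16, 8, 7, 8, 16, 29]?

16

Step 1: Count the frequency of each value:
  5: appears 1 time(s)
  7: appears 1 time(s)
  8: appears 2 time(s)
  16: appears 3 time(s)
  29: appears 1 time(s)
  34: appears 1 time(s)
  38: appears 1 time(s)
  47: appears 1 time(s)
Step 2: The value 16 appears most frequently (3 times).
Step 3: Mode = 16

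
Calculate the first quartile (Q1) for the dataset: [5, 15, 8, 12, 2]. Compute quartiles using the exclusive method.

3.5

Step 1: Sort the data: [2, 5, 8, 12, 15]
Step 2: n = 5
Step 3: Using the exclusive quartile method:
  Q1 = 3.5
  Q2 (median) = 8
  Q3 = 13.5
  IQR = Q3 - Q1 = 13.5 - 3.5 = 10
Step 4: Q1 = 3.5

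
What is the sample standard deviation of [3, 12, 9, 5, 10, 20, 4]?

5.8878

Step 1: Compute the mean: 9
Step 2: Sum of squared deviations from the mean: 208
Step 3: Sample variance = 208 / 6 = 34.6667
Step 4: Standard deviation = sqrt(34.6667) = 5.8878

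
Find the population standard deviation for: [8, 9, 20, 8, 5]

5.1769

Step 1: Compute the mean: 10
Step 2: Sum of squared deviations from the mean: 134
Step 3: Population variance = 134 / 5 = 26.8
Step 4: Standard deviation = sqrt(26.8) = 5.1769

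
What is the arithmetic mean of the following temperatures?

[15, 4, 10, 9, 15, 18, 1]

10.2857

Step 1: Sum all values: 15 + 4 + 10 + 9 + 15 + 18 + 1 = 72
Step 2: Count the number of values: n = 7
Step 3: Mean = sum / n = 72 / 7 = 10.2857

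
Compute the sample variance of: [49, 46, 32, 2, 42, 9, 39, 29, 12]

298.1111

Step 1: Compute the mean: (49 + 46 + 32 + 2 + 42 + 9 + 39 + 29 + 12) / 9 = 28.8889
Step 2: Compute squared deviations from the mean:
  (49 - 28.8889)^2 = 404.4568
  (46 - 28.8889)^2 = 292.7901
  (32 - 28.8889)^2 = 9.679
  (2 - 28.8889)^2 = 723.0123
  (42 - 28.8889)^2 = 171.9012
  (9 - 28.8889)^2 = 395.5679
  (39 - 28.8889)^2 = 102.2346
  (29 - 28.8889)^2 = 0.0123
  (12 - 28.8889)^2 = 285.2346
Step 3: Sum of squared deviations = 2384.8889
Step 4: Sample variance = 2384.8889 / 8 = 298.1111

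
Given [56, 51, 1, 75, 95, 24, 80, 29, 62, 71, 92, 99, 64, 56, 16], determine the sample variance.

876.2095

Step 1: Compute the mean: (56 + 51 + 1 + 75 + 95 + 24 + 80 + 29 + 62 + 71 + 92 + 99 + 64 + 56 + 16) / 15 = 58.0667
Step 2: Compute squared deviations from the mean:
  (56 - 58.0667)^2 = 4.2711
  (51 - 58.0667)^2 = 49.9378
  (1 - 58.0667)^2 = 3256.6044
  (75 - 58.0667)^2 = 286.7378
  (95 - 58.0667)^2 = 1364.0711
  (24 - 58.0667)^2 = 1160.5378
  (80 - 58.0667)^2 = 481.0711
  (29 - 58.0667)^2 = 844.8711
  (62 - 58.0667)^2 = 15.4711
  (71 - 58.0667)^2 = 167.2711
  (92 - 58.0667)^2 = 1151.4711
  (99 - 58.0667)^2 = 1675.5378
  (64 - 58.0667)^2 = 35.2044
  (56 - 58.0667)^2 = 4.2711
  (16 - 58.0667)^2 = 1769.6044
Step 3: Sum of squared deviations = 12266.9333
Step 4: Sample variance = 12266.9333 / 14 = 876.2095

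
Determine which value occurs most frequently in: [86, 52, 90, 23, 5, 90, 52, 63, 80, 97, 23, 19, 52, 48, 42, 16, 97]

52

Step 1: Count the frequency of each value:
  5: appears 1 time(s)
  16: appears 1 time(s)
  19: appears 1 time(s)
  23: appears 2 time(s)
  42: appears 1 time(s)
  48: appears 1 time(s)
  52: appears 3 time(s)
  63: appears 1 time(s)
  80: appears 1 time(s)
  86: appears 1 time(s)
  90: appears 2 time(s)
  97: appears 2 time(s)
Step 2: The value 52 appears most frequently (3 times).
Step 3: Mode = 52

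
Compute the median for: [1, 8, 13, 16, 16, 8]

10.5

Step 1: Sort the data in ascending order: [1, 8, 8, 13, 16, 16]
Step 2: The number of values is n = 6.
Step 3: Since n is even, the median is the average of positions 3 and 4:
  Median = (8 + 13) / 2 = 10.5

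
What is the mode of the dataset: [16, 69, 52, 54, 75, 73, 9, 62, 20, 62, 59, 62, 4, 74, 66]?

62

Step 1: Count the frequency of each value:
  4: appears 1 time(s)
  9: appears 1 time(s)
  16: appears 1 time(s)
  20: appears 1 time(s)
  52: appears 1 time(s)
  54: appears 1 time(s)
  59: appears 1 time(s)
  62: appears 3 time(s)
  66: appears 1 time(s)
  69: appears 1 time(s)
  73: appears 1 time(s)
  74: appears 1 time(s)
  75: appears 1 time(s)
Step 2: The value 62 appears most frequently (3 times).
Step 3: Mode = 62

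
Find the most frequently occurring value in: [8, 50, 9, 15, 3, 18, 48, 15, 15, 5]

15

Step 1: Count the frequency of each value:
  3: appears 1 time(s)
  5: appears 1 time(s)
  8: appears 1 time(s)
  9: appears 1 time(s)
  15: appears 3 time(s)
  18: appears 1 time(s)
  48: appears 1 time(s)
  50: appears 1 time(s)
Step 2: The value 15 appears most frequently (3 times).
Step 3: Mode = 15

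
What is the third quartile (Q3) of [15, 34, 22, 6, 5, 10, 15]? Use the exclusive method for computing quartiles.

22

Step 1: Sort the data: [5, 6, 10, 15, 15, 22, 34]
Step 2: n = 7
Step 3: Using the exclusive quartile method:
  Q1 = 6
  Q2 (median) = 15
  Q3 = 22
  IQR = Q3 - Q1 = 22 - 6 = 16
Step 4: Q3 = 22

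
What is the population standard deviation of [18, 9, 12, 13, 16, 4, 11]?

4.257

Step 1: Compute the mean: 11.8571
Step 2: Sum of squared deviations from the mean: 126.8571
Step 3: Population variance = 126.8571 / 7 = 18.1224
Step 4: Standard deviation = sqrt(18.1224) = 4.257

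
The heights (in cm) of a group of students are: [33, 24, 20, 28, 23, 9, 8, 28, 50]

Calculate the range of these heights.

42

Step 1: Identify the maximum value: max = 50
Step 2: Identify the minimum value: min = 8
Step 3: Range = max - min = 50 - 8 = 42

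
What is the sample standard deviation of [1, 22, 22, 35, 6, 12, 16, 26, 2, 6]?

11.3314

Step 1: Compute the mean: 14.8
Step 2: Sum of squared deviations from the mean: 1155.6
Step 3: Sample variance = 1155.6 / 9 = 128.4
Step 4: Standard deviation = sqrt(128.4) = 11.3314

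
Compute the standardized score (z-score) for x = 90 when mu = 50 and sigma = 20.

2

Step 1: Recall the z-score formula: z = (x - mu) / sigma
Step 2: Substitute values: z = (90 - 50) / 20
Step 3: z = 40 / 20 = 2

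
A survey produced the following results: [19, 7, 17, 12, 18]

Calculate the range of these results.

12

Step 1: Identify the maximum value: max = 19
Step 2: Identify the minimum value: min = 7
Step 3: Range = max - min = 19 - 7 = 12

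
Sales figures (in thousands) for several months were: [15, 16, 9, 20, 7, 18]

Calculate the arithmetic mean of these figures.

14.1667

Step 1: Sum all values: 15 + 16 + 9 + 20 + 7 + 18 = 85
Step 2: Count the number of values: n = 6
Step 3: Mean = sum / n = 85 / 6 = 14.1667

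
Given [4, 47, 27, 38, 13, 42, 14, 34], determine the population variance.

210.9844

Step 1: Compute the mean: (4 + 47 + 27 + 38 + 13 + 42 + 14 + 34) / 8 = 27.375
Step 2: Compute squared deviations from the mean:
  (4 - 27.375)^2 = 546.3906
  (47 - 27.375)^2 = 385.1406
  (27 - 27.375)^2 = 0.1406
  (38 - 27.375)^2 = 112.8906
  (13 - 27.375)^2 = 206.6406
  (42 - 27.375)^2 = 213.8906
  (14 - 27.375)^2 = 178.8906
  (34 - 27.375)^2 = 43.8906
Step 3: Sum of squared deviations = 1687.875
Step 4: Population variance = 1687.875 / 8 = 210.9844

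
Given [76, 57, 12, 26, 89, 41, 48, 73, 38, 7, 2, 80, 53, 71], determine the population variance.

748.2092

Step 1: Compute the mean: (76 + 57 + 12 + 26 + 89 + 41 + 48 + 73 + 38 + 7 + 2 + 80 + 53 + 71) / 14 = 48.0714
Step 2: Compute squared deviations from the mean:
  (76 - 48.0714)^2 = 780.0051
  (57 - 48.0714)^2 = 79.7194
  (12 - 48.0714)^2 = 1301.148
  (26 - 48.0714)^2 = 487.148
  (89 - 48.0714)^2 = 1675.148
  (41 - 48.0714)^2 = 50.0051
  (48 - 48.0714)^2 = 0.0051
  (73 - 48.0714)^2 = 621.4337
  (38 - 48.0714)^2 = 101.4337
  (7 - 48.0714)^2 = 1686.8622
  (2 - 48.0714)^2 = 2122.5765
  (80 - 48.0714)^2 = 1019.4337
  (53 - 48.0714)^2 = 24.2908
  (71 - 48.0714)^2 = 525.7194
Step 3: Sum of squared deviations = 10474.9286
Step 4: Population variance = 10474.9286 / 14 = 748.2092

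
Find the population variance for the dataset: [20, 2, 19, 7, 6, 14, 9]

40

Step 1: Compute the mean: (20 + 2 + 19 + 7 + 6 + 14 + 9) / 7 = 11
Step 2: Compute squared deviations from the mean:
  (20 - 11)^2 = 81
  (2 - 11)^2 = 81
  (19 - 11)^2 = 64
  (7 - 11)^2 = 16
  (6 - 11)^2 = 25
  (14 - 11)^2 = 9
  (9 - 11)^2 = 4
Step 3: Sum of squared deviations = 280
Step 4: Population variance = 280 / 7 = 40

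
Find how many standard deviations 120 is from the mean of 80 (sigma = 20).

2

Step 1: Recall the z-score formula: z = (x - mu) / sigma
Step 2: Substitute values: z = (120 - 80) / 20
Step 3: z = 40 / 20 = 2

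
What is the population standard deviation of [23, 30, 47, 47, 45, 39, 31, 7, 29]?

12.3688

Step 1: Compute the mean: 33.1111
Step 2: Sum of squared deviations from the mean: 1376.8889
Step 3: Population variance = 1376.8889 / 9 = 152.9877
Step 4: Standard deviation = sqrt(152.9877) = 12.3688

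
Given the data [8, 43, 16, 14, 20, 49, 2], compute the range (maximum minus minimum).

47

Step 1: Identify the maximum value: max = 49
Step 2: Identify the minimum value: min = 2
Step 3: Range = max - min = 49 - 2 = 47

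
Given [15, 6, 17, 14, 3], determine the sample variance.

37.5

Step 1: Compute the mean: (15 + 6 + 17 + 14 + 3) / 5 = 11
Step 2: Compute squared deviations from the mean:
  (15 - 11)^2 = 16
  (6 - 11)^2 = 25
  (17 - 11)^2 = 36
  (14 - 11)^2 = 9
  (3 - 11)^2 = 64
Step 3: Sum of squared deviations = 150
Step 4: Sample variance = 150 / 4 = 37.5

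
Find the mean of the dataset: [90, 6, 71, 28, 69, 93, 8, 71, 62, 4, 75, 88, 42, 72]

55.6429

Step 1: Sum all values: 90 + 6 + 71 + 28 + 69 + 93 + 8 + 71 + 62 + 4 + 75 + 88 + 42 + 72 = 779
Step 2: Count the number of values: n = 14
Step 3: Mean = sum / n = 779 / 14 = 55.6429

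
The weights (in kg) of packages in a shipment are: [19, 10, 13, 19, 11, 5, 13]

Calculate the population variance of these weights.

21.2653

Step 1: Compute the mean: (19 + 10 + 13 + 19 + 11 + 5 + 13) / 7 = 12.8571
Step 2: Compute squared deviations from the mean:
  (19 - 12.8571)^2 = 37.7347
  (10 - 12.8571)^2 = 8.1633
  (13 - 12.8571)^2 = 0.0204
  (19 - 12.8571)^2 = 37.7347
  (11 - 12.8571)^2 = 3.449
  (5 - 12.8571)^2 = 61.7347
  (13 - 12.8571)^2 = 0.0204
Step 3: Sum of squared deviations = 148.8571
Step 4: Population variance = 148.8571 / 7 = 21.2653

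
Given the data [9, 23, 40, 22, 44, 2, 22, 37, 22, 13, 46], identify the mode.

22

Step 1: Count the frequency of each value:
  2: appears 1 time(s)
  9: appears 1 time(s)
  13: appears 1 time(s)
  22: appears 3 time(s)
  23: appears 1 time(s)
  37: appears 1 time(s)
  40: appears 1 time(s)
  44: appears 1 time(s)
  46: appears 1 time(s)
Step 2: The value 22 appears most frequently (3 times).
Step 3: Mode = 22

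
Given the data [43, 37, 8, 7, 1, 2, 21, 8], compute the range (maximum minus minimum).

42

Step 1: Identify the maximum value: max = 43
Step 2: Identify the minimum value: min = 1
Step 3: Range = max - min = 43 - 1 = 42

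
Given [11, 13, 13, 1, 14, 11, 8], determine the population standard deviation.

4.1552

Step 1: Compute the mean: 10.1429
Step 2: Sum of squared deviations from the mean: 120.8571
Step 3: Population variance = 120.8571 / 7 = 17.2653
Step 4: Standard deviation = sqrt(17.2653) = 4.1552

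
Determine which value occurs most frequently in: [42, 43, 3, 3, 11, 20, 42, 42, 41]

42

Step 1: Count the frequency of each value:
  3: appears 2 time(s)
  11: appears 1 time(s)
  20: appears 1 time(s)
  41: appears 1 time(s)
  42: appears 3 time(s)
  43: appears 1 time(s)
Step 2: The value 42 appears most frequently (3 times).
Step 3: Mode = 42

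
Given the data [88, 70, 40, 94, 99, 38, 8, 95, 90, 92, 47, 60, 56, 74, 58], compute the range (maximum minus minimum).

91

Step 1: Identify the maximum value: max = 99
Step 2: Identify the minimum value: min = 8
Step 3: Range = max - min = 99 - 8 = 91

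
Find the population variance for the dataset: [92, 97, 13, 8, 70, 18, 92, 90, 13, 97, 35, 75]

1290.7222

Step 1: Compute the mean: (92 + 97 + 13 + 8 + 70 + 18 + 92 + 90 + 13 + 97 + 35 + 75) / 12 = 58.3333
Step 2: Compute squared deviations from the mean:
  (92 - 58.3333)^2 = 1133.4444
  (97 - 58.3333)^2 = 1495.1111
  (13 - 58.3333)^2 = 2055.1111
  (8 - 58.3333)^2 = 2533.4444
  (70 - 58.3333)^2 = 136.1111
  (18 - 58.3333)^2 = 1626.7778
  (92 - 58.3333)^2 = 1133.4444
  (90 - 58.3333)^2 = 1002.7778
  (13 - 58.3333)^2 = 2055.1111
  (97 - 58.3333)^2 = 1495.1111
  (35 - 58.3333)^2 = 544.4444
  (75 - 58.3333)^2 = 277.7778
Step 3: Sum of squared deviations = 15488.6667
Step 4: Population variance = 15488.6667 / 12 = 1290.7222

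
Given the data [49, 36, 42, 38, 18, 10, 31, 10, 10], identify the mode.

10

Step 1: Count the frequency of each value:
  10: appears 3 time(s)
  18: appears 1 time(s)
  31: appears 1 time(s)
  36: appears 1 time(s)
  38: appears 1 time(s)
  42: appears 1 time(s)
  49: appears 1 time(s)
Step 2: The value 10 appears most frequently (3 times).
Step 3: Mode = 10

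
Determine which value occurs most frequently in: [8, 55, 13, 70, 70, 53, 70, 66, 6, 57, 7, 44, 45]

70

Step 1: Count the frequency of each value:
  6: appears 1 time(s)
  7: appears 1 time(s)
  8: appears 1 time(s)
  13: appears 1 time(s)
  44: appears 1 time(s)
  45: appears 1 time(s)
  53: appears 1 time(s)
  55: appears 1 time(s)
  57: appears 1 time(s)
  66: appears 1 time(s)
  70: appears 3 time(s)
Step 2: The value 70 appears most frequently (3 times).
Step 3: Mode = 70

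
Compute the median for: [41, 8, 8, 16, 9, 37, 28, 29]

22

Step 1: Sort the data in ascending order: [8, 8, 9, 16, 28, 29, 37, 41]
Step 2: The number of values is n = 8.
Step 3: Since n is even, the median is the average of positions 4 and 5:
  Median = (16 + 28) / 2 = 22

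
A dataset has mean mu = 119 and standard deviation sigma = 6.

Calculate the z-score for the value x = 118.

-0.1667

Step 1: Recall the z-score formula: z = (x - mu) / sigma
Step 2: Substitute values: z = (118 - 119) / 6
Step 3: z = -1 / 6 = -0.1667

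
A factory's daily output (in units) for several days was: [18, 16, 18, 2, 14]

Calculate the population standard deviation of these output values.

5.9867

Step 1: Compute the mean: 13.6
Step 2: Sum of squared deviations from the mean: 179.2
Step 3: Population variance = 179.2 / 5 = 35.84
Step 4: Standard deviation = sqrt(35.84) = 5.9867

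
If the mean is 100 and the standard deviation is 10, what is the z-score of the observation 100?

0

Step 1: Recall the z-score formula: z = (x - mu) / sigma
Step 2: Substitute values: z = (100 - 100) / 10
Step 3: z = 0 / 10 = 0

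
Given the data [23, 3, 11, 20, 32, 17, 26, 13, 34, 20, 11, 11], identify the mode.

11

Step 1: Count the frequency of each value:
  3: appears 1 time(s)
  11: appears 3 time(s)
  13: appears 1 time(s)
  17: appears 1 time(s)
  20: appears 2 time(s)
  23: appears 1 time(s)
  26: appears 1 time(s)
  32: appears 1 time(s)
  34: appears 1 time(s)
Step 2: The value 11 appears most frequently (3 times).
Step 3: Mode = 11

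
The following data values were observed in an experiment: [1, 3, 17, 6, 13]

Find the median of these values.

6

Step 1: Sort the data in ascending order: [1, 3, 6, 13, 17]
Step 2: The number of values is n = 5.
Step 3: Since n is odd, the median is the middle value at position 3: 6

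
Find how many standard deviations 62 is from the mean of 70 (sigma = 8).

-1

Step 1: Recall the z-score formula: z = (x - mu) / sigma
Step 2: Substitute values: z = (62 - 70) / 8
Step 3: z = -8 / 8 = -1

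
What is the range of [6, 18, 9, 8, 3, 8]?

15

Step 1: Identify the maximum value: max = 18
Step 2: Identify the minimum value: min = 3
Step 3: Range = max - min = 18 - 3 = 15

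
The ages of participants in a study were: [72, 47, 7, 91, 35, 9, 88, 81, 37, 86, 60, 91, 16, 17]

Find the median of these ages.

53.5

Step 1: Sort the data in ascending order: [7, 9, 16, 17, 35, 37, 47, 60, 72, 81, 86, 88, 91, 91]
Step 2: The number of values is n = 14.
Step 3: Since n is even, the median is the average of positions 7 and 8:
  Median = (47 + 60) / 2 = 53.5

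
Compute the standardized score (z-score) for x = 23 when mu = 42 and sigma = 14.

-1.3571

Step 1: Recall the z-score formula: z = (x - mu) / sigma
Step 2: Substitute values: z = (23 - 42) / 14
Step 3: z = -19 / 14 = -1.3571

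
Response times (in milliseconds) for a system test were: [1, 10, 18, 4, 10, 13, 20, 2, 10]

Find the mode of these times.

10

Step 1: Count the frequency of each value:
  1: appears 1 time(s)
  2: appears 1 time(s)
  4: appears 1 time(s)
  10: appears 3 time(s)
  13: appears 1 time(s)
  18: appears 1 time(s)
  20: appears 1 time(s)
Step 2: The value 10 appears most frequently (3 times).
Step 3: Mode = 10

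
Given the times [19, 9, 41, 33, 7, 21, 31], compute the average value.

23

Step 1: Sum all values: 19 + 9 + 41 + 33 + 7 + 21 + 31 = 161
Step 2: Count the number of values: n = 7
Step 3: Mean = sum / n = 161 / 7 = 23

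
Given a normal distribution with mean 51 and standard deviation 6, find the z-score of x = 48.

-0.5

Step 1: Recall the z-score formula: z = (x - mu) / sigma
Step 2: Substitute values: z = (48 - 51) / 6
Step 3: z = -3 / 6 = -0.5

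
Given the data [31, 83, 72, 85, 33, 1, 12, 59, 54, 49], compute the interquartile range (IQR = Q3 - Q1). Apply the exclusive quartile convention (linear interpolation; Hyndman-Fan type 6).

48.5

Step 1: Sort the data: [1, 12, 31, 33, 49, 54, 59, 72, 83, 85]
Step 2: n = 10
Step 3: Using the exclusive quartile method:
  Q1 = 26.25
  Q2 (median) = 51.5
  Q3 = 74.75
  IQR = Q3 - Q1 = 74.75 - 26.25 = 48.5
Step 4: IQR = 48.5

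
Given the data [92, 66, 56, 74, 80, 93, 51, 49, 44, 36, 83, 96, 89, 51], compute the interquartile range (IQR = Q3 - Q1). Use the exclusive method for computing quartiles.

39.25

Step 1: Sort the data: [36, 44, 49, 51, 51, 56, 66, 74, 80, 83, 89, 92, 93, 96]
Step 2: n = 14
Step 3: Using the exclusive quartile method:
  Q1 = 50.5
  Q2 (median) = 70
  Q3 = 89.75
  IQR = Q3 - Q1 = 89.75 - 50.5 = 39.25
Step 4: IQR = 39.25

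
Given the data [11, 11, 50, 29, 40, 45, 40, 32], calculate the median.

36

Step 1: Sort the data in ascending order: [11, 11, 29, 32, 40, 40, 45, 50]
Step 2: The number of values is n = 8.
Step 3: Since n is even, the median is the average of positions 4 and 5:
  Median = (32 + 40) / 2 = 36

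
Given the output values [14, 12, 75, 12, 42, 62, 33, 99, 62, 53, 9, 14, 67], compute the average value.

42.6154

Step 1: Sum all values: 14 + 12 + 75 + 12 + 42 + 62 + 33 + 99 + 62 + 53 + 9 + 14 + 67 = 554
Step 2: Count the number of values: n = 13
Step 3: Mean = sum / n = 554 / 13 = 42.6154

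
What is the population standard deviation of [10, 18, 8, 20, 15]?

4.5782

Step 1: Compute the mean: 14.2
Step 2: Sum of squared deviations from the mean: 104.8
Step 3: Population variance = 104.8 / 5 = 20.96
Step 4: Standard deviation = sqrt(20.96) = 4.5782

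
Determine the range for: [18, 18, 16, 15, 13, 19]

6

Step 1: Identify the maximum value: max = 19
Step 2: Identify the minimum value: min = 13
Step 3: Range = max - min = 19 - 13 = 6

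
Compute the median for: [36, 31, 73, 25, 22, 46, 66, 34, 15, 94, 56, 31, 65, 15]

35

Step 1: Sort the data in ascending order: [15, 15, 22, 25, 31, 31, 34, 36, 46, 56, 65, 66, 73, 94]
Step 2: The number of values is n = 14.
Step 3: Since n is even, the median is the average of positions 7 and 8:
  Median = (34 + 36) / 2 = 35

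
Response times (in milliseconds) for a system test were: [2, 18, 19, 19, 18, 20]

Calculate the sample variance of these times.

47.6

Step 1: Compute the mean: (2 + 18 + 19 + 19 + 18 + 20) / 6 = 16
Step 2: Compute squared deviations from the mean:
  (2 - 16)^2 = 196
  (18 - 16)^2 = 4
  (19 - 16)^2 = 9
  (19 - 16)^2 = 9
  (18 - 16)^2 = 4
  (20 - 16)^2 = 16
Step 3: Sum of squared deviations = 238
Step 4: Sample variance = 238 / 5 = 47.6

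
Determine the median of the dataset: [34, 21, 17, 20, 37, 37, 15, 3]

20.5

Step 1: Sort the data in ascending order: [3, 15, 17, 20, 21, 34, 37, 37]
Step 2: The number of values is n = 8.
Step 3: Since n is even, the median is the average of positions 4 and 5:
  Median = (20 + 21) / 2 = 20.5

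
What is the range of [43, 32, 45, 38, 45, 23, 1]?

44

Step 1: Identify the maximum value: max = 45
Step 2: Identify the minimum value: min = 1
Step 3: Range = max - min = 45 - 1 = 44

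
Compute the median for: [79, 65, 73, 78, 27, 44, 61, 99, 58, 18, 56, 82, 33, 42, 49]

58

Step 1: Sort the data in ascending order: [18, 27, 33, 42, 44, 49, 56, 58, 61, 65, 73, 78, 79, 82, 99]
Step 2: The number of values is n = 15.
Step 3: Since n is odd, the median is the middle value at position 8: 58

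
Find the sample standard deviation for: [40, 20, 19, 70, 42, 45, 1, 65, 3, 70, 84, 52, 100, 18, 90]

31.5152

Step 1: Compute the mean: 47.9333
Step 2: Sum of squared deviations from the mean: 13904.9333
Step 3: Sample variance = 13904.9333 / 14 = 993.2095
Step 4: Standard deviation = sqrt(993.2095) = 31.5152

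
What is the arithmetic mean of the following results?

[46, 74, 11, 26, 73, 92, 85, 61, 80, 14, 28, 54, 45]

53

Step 1: Sum all values: 46 + 74 + 11 + 26 + 73 + 92 + 85 + 61 + 80 + 14 + 28 + 54 + 45 = 689
Step 2: Count the number of values: n = 13
Step 3: Mean = sum / n = 689 / 13 = 53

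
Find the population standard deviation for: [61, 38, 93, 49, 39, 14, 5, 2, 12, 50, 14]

26.7653

Step 1: Compute the mean: 34.2727
Step 2: Sum of squared deviations from the mean: 7880.1818
Step 3: Population variance = 7880.1818 / 11 = 716.3802
Step 4: Standard deviation = sqrt(716.3802) = 26.7653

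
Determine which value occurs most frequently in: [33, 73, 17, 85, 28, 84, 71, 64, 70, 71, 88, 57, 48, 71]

71

Step 1: Count the frequency of each value:
  17: appears 1 time(s)
  28: appears 1 time(s)
  33: appears 1 time(s)
  48: appears 1 time(s)
  57: appears 1 time(s)
  64: appears 1 time(s)
  70: appears 1 time(s)
  71: appears 3 time(s)
  73: appears 1 time(s)
  84: appears 1 time(s)
  85: appears 1 time(s)
  88: appears 1 time(s)
Step 2: The value 71 appears most frequently (3 times).
Step 3: Mode = 71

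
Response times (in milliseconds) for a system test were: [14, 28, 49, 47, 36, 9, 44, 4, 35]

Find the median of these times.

35

Step 1: Sort the data in ascending order: [4, 9, 14, 28, 35, 36, 44, 47, 49]
Step 2: The number of values is n = 9.
Step 3: Since n is odd, the median is the middle value at position 5: 35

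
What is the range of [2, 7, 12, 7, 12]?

10

Step 1: Identify the maximum value: max = 12
Step 2: Identify the minimum value: min = 2
Step 3: Range = max - min = 12 - 2 = 10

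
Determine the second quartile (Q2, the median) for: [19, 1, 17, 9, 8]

9

Step 1: Sort the data: [1, 8, 9, 17, 19]
Step 2: n = 5
Step 3: Q2 is the median. Since n is odd, it is the middle value at position 3: 9
Step 4: Q2 = 9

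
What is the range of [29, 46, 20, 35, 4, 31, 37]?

42

Step 1: Identify the maximum value: max = 46
Step 2: Identify the minimum value: min = 4
Step 3: Range = max - min = 46 - 4 = 42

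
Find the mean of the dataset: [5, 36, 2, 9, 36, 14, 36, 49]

23.375

Step 1: Sum all values: 5 + 36 + 2 + 9 + 36 + 14 + 36 + 49 = 187
Step 2: Count the number of values: n = 8
Step 3: Mean = sum / n = 187 / 8 = 23.375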